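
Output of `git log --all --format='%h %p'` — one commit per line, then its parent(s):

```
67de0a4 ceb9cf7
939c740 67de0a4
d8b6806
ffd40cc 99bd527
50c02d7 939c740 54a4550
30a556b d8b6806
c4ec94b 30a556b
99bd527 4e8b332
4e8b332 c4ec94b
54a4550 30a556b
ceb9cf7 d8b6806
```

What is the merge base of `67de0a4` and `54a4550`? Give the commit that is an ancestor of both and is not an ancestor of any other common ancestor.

Ancestors of 67de0a4: {67de0a4, ceb9cf7, d8b6806}.
Ancestors of 54a4550: {30a556b, 54a4550, d8b6806}.
Common ancestors: {d8b6806}.
The only common ancestor is d8b6806, so it is the merge base.

d8b6806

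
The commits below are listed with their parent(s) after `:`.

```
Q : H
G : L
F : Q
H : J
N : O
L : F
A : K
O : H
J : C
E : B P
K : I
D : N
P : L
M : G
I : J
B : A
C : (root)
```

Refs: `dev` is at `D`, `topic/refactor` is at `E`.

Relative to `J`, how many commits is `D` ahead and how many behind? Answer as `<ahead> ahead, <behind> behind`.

4 ahead, 0 behind

Reachable from D: {C, D, H, J, N, O}.
Reachable from J: {C, J}.
Only in D's history (ahead): {D, H, N, O} — 4.
Only in J's history (behind): {} — 0.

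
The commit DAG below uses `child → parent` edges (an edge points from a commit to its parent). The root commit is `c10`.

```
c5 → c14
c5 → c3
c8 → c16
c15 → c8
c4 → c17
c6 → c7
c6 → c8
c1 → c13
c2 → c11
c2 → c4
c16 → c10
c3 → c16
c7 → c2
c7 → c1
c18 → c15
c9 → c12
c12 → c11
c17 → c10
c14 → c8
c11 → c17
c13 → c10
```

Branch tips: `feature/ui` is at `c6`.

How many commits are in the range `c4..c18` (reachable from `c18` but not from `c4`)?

4

Reachable from c18: {c10, c15, c16, c18, c8}.
Reachable from c4: {c10, c17, c4}.
In c18's history but not c4's: {c15, c16, c18, c8} — 4 commits.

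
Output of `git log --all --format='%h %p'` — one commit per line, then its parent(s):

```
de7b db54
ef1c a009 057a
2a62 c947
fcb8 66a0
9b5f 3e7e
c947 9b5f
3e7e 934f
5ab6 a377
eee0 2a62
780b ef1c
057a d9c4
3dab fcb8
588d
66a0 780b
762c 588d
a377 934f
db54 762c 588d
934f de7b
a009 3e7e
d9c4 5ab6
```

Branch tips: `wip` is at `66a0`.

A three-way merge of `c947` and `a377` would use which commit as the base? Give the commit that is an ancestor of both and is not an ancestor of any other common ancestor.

Ancestors of c947: {3e7e, 588d, 762c, 934f, 9b5f, c947, db54, de7b}.
Ancestors of a377: {588d, 762c, 934f, a377, db54, de7b}.
Common ancestors: {588d, 762c, 934f, db54, de7b}.
Among these, 934f is not an ancestor of any other common ancestor — it is the merge base.

934f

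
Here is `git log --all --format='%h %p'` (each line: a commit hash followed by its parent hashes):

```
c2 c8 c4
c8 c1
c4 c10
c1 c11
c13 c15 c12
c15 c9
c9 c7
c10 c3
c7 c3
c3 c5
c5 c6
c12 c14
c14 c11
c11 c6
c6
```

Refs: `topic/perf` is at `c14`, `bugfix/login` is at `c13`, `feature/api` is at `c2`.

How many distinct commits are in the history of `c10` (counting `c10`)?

Walking parent pointers from c10: reachable set = {c10, c3, c5, c6}.
That is 4 commits.

4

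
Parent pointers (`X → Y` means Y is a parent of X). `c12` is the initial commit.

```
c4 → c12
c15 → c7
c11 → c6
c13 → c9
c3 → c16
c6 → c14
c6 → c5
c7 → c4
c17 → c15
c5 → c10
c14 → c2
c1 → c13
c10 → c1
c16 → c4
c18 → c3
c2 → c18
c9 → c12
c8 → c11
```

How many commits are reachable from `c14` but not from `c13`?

Reachable from c14: {c12, c14, c16, c18, c2, c3, c4}.
Reachable from c13: {c12, c13, c9}.
In c14's history but not c13's: {c14, c16, c18, c2, c3, c4} — 6 commits.

6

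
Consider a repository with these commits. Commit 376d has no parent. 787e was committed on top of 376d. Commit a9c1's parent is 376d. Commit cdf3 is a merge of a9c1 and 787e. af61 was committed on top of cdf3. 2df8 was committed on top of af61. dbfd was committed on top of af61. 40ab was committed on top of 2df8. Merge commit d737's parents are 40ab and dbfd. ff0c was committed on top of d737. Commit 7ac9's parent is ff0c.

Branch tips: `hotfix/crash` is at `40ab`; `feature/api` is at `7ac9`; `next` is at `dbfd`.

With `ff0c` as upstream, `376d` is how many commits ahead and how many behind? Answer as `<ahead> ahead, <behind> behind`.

Reachable from 376d: {376d}.
Reachable from ff0c: {2df8, 376d, 40ab, 787e, a9c1, af61, cdf3, d737, dbfd, ff0c}.
Only in 376d's history (ahead): {} — 0.
Only in ff0c's history (behind): {2df8, 40ab, 787e, a9c1, af61, cdf3, d737, dbfd, ff0c} — 9.

0 ahead, 9 behind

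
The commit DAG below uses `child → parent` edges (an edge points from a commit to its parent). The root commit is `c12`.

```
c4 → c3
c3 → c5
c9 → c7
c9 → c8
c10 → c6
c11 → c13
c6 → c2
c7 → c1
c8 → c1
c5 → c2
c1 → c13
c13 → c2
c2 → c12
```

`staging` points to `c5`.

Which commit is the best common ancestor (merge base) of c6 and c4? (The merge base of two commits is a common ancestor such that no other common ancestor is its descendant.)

Ancestors of c6: {c12, c2, c6}.
Ancestors of c4: {c12, c2, c3, c4, c5}.
Common ancestors: {c12, c2}.
Among these, c2 is not an ancestor of any other common ancestor — it is the merge base.

c2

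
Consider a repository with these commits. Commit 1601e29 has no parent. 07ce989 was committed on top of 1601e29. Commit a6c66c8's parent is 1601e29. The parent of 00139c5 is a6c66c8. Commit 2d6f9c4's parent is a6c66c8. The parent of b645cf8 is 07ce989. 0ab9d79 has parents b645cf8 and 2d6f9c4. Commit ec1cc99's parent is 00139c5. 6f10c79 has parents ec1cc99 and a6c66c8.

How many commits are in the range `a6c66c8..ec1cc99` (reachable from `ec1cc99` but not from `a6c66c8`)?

Reachable from ec1cc99: {00139c5, 1601e29, a6c66c8, ec1cc99}.
Reachable from a6c66c8: {1601e29, a6c66c8}.
In ec1cc99's history but not a6c66c8's: {00139c5, ec1cc99} — 2 commits.

2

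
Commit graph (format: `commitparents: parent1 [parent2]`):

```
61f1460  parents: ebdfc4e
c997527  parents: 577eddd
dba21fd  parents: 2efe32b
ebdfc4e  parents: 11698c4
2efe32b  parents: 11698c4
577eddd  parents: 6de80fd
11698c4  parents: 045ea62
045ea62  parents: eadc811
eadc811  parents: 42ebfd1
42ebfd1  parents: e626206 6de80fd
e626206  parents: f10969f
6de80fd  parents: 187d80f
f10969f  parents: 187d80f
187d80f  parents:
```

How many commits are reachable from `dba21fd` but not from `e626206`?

Reachable from dba21fd: {045ea62, 11698c4, 187d80f, 2efe32b, 42ebfd1, 6de80fd, dba21fd, e626206, eadc811, f10969f}.
Reachable from e626206: {187d80f, e626206, f10969f}.
In dba21fd's history but not e626206's: {045ea62, 11698c4, 2efe32b, 42ebfd1, 6de80fd, dba21fd, eadc811} — 7 commits.

7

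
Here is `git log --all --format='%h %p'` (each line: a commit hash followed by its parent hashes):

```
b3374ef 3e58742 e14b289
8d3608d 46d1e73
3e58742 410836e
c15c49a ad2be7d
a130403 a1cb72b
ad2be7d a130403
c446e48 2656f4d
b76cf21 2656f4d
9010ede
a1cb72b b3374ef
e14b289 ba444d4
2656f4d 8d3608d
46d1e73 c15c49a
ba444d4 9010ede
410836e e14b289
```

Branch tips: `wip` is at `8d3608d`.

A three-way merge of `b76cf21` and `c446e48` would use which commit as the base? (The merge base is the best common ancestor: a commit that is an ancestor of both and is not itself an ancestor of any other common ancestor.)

Ancestors of b76cf21: {2656f4d, 3e58742, 410836e, 46d1e73, 8d3608d, 9010ede, a130403, a1cb72b, ad2be7d, b3374ef, b76cf21, ba444d4, c15c49a, e14b289}.
Ancestors of c446e48: {2656f4d, 3e58742, 410836e, 46d1e73, 8d3608d, 9010ede, a130403, a1cb72b, ad2be7d, b3374ef, ba444d4, c15c49a, c446e48, e14b289}.
Common ancestors: {2656f4d, 3e58742, 410836e, 46d1e73, 8d3608d, 9010ede, a130403, a1cb72b, ad2be7d, b3374ef, ba444d4, c15c49a, e14b289}.
Among these, 2656f4d is not an ancestor of any other common ancestor — it is the merge base.

2656f4d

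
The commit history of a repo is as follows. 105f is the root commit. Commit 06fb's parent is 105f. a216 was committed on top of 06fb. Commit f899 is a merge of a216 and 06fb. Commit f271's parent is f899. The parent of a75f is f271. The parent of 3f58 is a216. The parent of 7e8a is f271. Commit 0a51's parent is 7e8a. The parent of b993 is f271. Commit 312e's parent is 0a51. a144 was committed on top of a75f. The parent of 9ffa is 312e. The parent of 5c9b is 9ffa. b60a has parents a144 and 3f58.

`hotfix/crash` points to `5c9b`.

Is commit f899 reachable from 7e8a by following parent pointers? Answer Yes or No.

Yes

Ancestors of 7e8a (commits reachable by following parents): {06fb, 105f, 7e8a, a216, f271, f899}.
f899 is in that set, so it is an ancestor of 7e8a.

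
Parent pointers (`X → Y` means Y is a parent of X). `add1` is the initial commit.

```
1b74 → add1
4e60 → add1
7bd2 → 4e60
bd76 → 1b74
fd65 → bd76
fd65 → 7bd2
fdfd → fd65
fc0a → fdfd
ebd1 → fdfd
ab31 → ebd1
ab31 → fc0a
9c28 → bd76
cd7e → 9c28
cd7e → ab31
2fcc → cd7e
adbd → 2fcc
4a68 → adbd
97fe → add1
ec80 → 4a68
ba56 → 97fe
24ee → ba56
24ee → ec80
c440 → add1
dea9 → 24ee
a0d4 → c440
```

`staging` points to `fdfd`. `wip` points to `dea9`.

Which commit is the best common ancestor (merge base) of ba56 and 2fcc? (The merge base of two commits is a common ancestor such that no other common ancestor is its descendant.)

add1

Ancestors of ba56: {97fe, add1, ba56}.
Ancestors of 2fcc: {1b74, 2fcc, 4e60, 7bd2, 9c28, ab31, add1, bd76, cd7e, ebd1, fc0a, fd65, fdfd}.
Common ancestors: {add1}.
The only common ancestor is add1, so it is the merge base.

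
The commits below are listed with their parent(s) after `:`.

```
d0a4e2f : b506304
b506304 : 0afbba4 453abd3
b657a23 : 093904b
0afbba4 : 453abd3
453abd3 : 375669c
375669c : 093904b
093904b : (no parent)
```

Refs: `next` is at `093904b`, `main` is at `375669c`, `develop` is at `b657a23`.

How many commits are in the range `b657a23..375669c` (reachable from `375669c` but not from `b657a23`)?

1

Reachable from 375669c: {093904b, 375669c}.
Reachable from b657a23: {093904b, b657a23}.
In 375669c's history but not b657a23's: {375669c} — 1 commit.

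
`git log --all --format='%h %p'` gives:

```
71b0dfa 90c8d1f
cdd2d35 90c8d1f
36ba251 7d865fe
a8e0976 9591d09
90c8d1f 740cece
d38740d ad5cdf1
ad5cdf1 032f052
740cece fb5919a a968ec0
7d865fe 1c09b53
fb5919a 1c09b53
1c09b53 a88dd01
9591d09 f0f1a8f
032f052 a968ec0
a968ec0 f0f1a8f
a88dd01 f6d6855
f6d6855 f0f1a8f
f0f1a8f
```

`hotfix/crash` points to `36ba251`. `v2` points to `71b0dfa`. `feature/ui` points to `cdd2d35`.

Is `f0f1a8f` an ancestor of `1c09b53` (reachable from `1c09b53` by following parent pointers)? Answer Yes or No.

Yes

Ancestors of 1c09b53 (commits reachable by following parents): {1c09b53, a88dd01, f0f1a8f, f6d6855}.
f0f1a8f is in that set, so it is an ancestor of 1c09b53.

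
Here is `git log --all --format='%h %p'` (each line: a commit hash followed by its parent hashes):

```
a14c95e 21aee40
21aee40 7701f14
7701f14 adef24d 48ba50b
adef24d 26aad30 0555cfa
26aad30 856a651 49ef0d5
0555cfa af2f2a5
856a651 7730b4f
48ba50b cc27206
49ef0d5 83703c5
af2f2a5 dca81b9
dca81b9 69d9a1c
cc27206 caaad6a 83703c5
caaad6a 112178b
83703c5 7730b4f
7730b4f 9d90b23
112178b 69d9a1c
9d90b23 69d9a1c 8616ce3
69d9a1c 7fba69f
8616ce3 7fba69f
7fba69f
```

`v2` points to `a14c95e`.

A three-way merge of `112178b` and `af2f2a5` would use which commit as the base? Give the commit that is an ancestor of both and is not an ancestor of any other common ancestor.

69d9a1c

Ancestors of 112178b: {112178b, 69d9a1c, 7fba69f}.
Ancestors of af2f2a5: {69d9a1c, 7fba69f, af2f2a5, dca81b9}.
Common ancestors: {69d9a1c, 7fba69f}.
Among these, 69d9a1c is not an ancestor of any other common ancestor — it is the merge base.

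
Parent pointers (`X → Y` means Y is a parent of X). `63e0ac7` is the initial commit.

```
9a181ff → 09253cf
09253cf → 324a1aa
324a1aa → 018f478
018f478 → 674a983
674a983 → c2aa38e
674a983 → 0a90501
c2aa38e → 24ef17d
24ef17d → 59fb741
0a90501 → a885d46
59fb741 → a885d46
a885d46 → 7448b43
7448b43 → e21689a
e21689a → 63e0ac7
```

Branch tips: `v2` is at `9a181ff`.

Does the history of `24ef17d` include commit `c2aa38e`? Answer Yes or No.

Ancestors of 24ef17d: {24ef17d, 59fb741, 63e0ac7, 7448b43, a885d46, e21689a}.
c2aa38e is not in that set, so it is not an ancestor of 24ef17d.

No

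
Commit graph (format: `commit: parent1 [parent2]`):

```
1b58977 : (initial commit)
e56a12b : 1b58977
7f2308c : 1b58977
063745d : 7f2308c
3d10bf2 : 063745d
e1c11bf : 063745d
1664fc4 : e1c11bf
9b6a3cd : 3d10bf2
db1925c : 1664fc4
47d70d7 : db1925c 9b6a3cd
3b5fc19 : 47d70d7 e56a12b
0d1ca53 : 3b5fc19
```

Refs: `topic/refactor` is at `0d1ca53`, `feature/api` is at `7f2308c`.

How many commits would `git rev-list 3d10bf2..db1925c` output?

Reachable from db1925c: {063745d, 1664fc4, 1b58977, 7f2308c, db1925c, e1c11bf}.
Reachable from 3d10bf2: {063745d, 1b58977, 3d10bf2, 7f2308c}.
In db1925c's history but not 3d10bf2's: {1664fc4, db1925c, e1c11bf} — 3 commits.

3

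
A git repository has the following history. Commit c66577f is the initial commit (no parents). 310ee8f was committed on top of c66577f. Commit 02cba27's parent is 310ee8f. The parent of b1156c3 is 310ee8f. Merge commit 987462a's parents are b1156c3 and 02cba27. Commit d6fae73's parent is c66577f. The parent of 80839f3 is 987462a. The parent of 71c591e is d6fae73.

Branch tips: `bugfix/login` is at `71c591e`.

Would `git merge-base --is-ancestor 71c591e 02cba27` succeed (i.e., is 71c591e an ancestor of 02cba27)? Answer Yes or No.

Ancestors of 02cba27: {02cba27, 310ee8f, c66577f}.
71c591e is not in that set, so it is not an ancestor of 02cba27.

No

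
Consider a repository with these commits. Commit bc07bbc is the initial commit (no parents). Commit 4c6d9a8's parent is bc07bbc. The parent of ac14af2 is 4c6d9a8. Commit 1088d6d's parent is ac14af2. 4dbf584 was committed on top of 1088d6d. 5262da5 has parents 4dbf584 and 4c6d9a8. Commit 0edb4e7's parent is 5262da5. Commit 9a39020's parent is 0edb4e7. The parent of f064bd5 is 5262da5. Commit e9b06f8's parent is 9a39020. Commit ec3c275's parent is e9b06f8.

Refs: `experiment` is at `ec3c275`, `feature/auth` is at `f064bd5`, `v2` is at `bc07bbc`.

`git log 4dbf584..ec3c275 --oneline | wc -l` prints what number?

Reachable from ec3c275: {0edb4e7, 1088d6d, 4c6d9a8, 4dbf584, 5262da5, 9a39020, ac14af2, bc07bbc, e9b06f8, ec3c275}.
Reachable from 4dbf584: {1088d6d, 4c6d9a8, 4dbf584, ac14af2, bc07bbc}.
In ec3c275's history but not 4dbf584's: {0edb4e7, 5262da5, 9a39020, e9b06f8, ec3c275} — 5 commits.

5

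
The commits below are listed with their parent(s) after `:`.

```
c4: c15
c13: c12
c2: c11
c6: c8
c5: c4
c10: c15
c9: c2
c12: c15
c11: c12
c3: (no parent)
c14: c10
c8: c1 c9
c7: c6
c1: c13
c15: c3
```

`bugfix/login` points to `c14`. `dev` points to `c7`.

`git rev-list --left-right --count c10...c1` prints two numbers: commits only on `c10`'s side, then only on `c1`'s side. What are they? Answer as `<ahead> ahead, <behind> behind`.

1 ahead, 3 behind

Reachable from c10: {c10, c15, c3}.
Reachable from c1: {c1, c12, c13, c15, c3}.
Only in c10's history (ahead): {c10} — 1.
Only in c1's history (behind): {c1, c12, c13} — 3.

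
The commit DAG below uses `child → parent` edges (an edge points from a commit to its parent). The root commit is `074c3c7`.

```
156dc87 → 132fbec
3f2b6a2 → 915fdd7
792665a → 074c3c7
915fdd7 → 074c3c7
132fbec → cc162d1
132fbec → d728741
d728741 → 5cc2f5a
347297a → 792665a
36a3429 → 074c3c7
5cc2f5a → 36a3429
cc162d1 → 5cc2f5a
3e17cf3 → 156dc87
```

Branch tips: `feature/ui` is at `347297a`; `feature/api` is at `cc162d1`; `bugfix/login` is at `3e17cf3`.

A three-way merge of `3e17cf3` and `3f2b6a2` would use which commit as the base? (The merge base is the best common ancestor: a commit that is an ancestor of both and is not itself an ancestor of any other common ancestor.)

Ancestors of 3e17cf3: {074c3c7, 132fbec, 156dc87, 36a3429, 3e17cf3, 5cc2f5a, cc162d1, d728741}.
Ancestors of 3f2b6a2: {074c3c7, 3f2b6a2, 915fdd7}.
Common ancestors: {074c3c7}.
The only common ancestor is 074c3c7, so it is the merge base.

074c3c7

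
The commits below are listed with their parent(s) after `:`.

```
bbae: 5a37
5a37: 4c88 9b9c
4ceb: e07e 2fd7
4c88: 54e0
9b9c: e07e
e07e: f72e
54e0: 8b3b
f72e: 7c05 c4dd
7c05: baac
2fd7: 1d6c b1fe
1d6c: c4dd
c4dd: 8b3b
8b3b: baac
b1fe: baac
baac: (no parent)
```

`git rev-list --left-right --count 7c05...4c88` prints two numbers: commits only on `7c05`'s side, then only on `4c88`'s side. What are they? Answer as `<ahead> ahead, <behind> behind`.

1 ahead, 3 behind

Reachable from 7c05: {7c05, baac}.
Reachable from 4c88: {4c88, 54e0, 8b3b, baac}.
Only in 7c05's history (ahead): {7c05} — 1.
Only in 4c88's history (behind): {4c88, 54e0, 8b3b} — 3.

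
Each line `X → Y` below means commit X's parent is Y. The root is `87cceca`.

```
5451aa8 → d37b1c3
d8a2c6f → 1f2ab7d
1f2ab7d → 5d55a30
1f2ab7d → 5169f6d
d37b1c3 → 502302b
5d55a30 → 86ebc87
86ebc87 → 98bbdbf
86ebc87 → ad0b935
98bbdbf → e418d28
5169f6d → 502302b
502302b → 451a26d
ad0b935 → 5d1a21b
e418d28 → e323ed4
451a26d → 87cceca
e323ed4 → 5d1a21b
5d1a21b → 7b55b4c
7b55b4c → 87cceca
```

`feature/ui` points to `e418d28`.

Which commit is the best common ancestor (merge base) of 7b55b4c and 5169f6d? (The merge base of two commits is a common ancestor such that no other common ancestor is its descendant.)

Ancestors of 7b55b4c: {7b55b4c, 87cceca}.
Ancestors of 5169f6d: {451a26d, 502302b, 5169f6d, 87cceca}.
Common ancestors: {87cceca}.
The only common ancestor is 87cceca, so it is the merge base.

87cceca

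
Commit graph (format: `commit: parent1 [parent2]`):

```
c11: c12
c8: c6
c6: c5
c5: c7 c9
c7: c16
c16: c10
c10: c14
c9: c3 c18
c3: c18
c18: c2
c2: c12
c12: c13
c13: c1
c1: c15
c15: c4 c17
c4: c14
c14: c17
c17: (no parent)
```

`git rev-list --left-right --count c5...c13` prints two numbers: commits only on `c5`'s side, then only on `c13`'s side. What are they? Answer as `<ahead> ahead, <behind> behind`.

9 ahead, 0 behind

Reachable from c5: {c1, c10, c12, c13, c14, c15, c16, c17, c18, c2, c3, c4, c5, c7, c9}.
Reachable from c13: {c1, c13, c14, c15, c17, c4}.
Only in c5's history (ahead): {c10, c12, c16, c18, c2, c3, c5, c7, c9} — 9.
Only in c13's history (behind): {} — 0.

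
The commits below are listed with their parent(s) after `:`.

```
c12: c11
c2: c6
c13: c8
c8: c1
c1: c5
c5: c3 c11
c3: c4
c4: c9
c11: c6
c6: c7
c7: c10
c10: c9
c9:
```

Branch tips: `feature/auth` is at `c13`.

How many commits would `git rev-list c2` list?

5

Walking parent pointers from c2: reachable set = {c10, c2, c6, c7, c9}.
That is 5 commits.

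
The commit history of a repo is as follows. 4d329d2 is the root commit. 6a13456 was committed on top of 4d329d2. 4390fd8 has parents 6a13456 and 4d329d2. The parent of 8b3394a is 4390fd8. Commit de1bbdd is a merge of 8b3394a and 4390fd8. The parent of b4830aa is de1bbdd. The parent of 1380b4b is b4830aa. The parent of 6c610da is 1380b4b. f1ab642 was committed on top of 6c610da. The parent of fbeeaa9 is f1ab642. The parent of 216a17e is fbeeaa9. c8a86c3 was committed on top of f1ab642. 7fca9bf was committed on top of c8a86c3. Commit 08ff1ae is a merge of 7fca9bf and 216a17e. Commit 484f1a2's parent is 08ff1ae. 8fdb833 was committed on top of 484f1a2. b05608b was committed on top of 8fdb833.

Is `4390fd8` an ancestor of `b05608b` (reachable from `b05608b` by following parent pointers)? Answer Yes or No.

Ancestors of b05608b (commits reachable by following parents): {08ff1ae, 1380b4b, 216a17e, 4390fd8, 484f1a2, 4d329d2, 6a13456, 6c610da, 7fca9bf, 8b3394a, 8fdb833, b05608b, b4830aa, c8a86c3, de1bbdd, f1ab642, fbeeaa9}.
4390fd8 is in that set, so it is an ancestor of b05608b.

Yes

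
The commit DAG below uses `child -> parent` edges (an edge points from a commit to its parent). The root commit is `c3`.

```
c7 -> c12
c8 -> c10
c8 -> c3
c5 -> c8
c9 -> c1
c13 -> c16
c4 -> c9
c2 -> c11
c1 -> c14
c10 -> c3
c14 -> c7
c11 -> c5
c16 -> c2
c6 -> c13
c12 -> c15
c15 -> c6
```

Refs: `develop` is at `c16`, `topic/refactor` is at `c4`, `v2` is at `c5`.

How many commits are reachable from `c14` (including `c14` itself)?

13

Walking parent pointers from c14: reachable set = {c10, c11, c12, c13, c14, c15, c16, c2, c3, c5, c6, c7, c8}.
That is 13 commits.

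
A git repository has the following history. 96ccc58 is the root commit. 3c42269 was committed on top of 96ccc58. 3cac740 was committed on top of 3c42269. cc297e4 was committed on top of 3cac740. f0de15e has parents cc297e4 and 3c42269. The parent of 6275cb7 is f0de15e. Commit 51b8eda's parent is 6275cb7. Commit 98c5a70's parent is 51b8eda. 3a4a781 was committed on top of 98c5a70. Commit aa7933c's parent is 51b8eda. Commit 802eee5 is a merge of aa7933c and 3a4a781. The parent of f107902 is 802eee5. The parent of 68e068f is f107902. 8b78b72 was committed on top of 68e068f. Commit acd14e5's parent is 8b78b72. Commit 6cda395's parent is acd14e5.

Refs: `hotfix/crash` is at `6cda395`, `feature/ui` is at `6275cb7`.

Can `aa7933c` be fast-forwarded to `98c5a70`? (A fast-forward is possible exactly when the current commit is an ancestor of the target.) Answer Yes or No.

No

A fast-forward from aa7933c to 98c5a70 is possible iff aa7933c is an ancestor of 98c5a70.
Ancestors of 98c5a70: {3c42269, 3cac740, 51b8eda, 6275cb7, 96ccc58, 98c5a70, cc297e4, f0de15e}.
aa7933c is not among them, so fast-forward is not possible.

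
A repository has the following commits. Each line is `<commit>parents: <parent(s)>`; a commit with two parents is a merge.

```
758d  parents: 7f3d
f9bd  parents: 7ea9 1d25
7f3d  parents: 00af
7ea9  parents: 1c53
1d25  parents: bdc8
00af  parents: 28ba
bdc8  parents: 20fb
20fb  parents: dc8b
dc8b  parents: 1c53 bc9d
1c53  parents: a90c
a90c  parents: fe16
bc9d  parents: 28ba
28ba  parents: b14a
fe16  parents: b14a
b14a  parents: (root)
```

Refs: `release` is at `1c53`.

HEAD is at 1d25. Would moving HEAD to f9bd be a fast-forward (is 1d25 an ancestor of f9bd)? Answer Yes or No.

A fast-forward from 1d25 to f9bd is possible iff 1d25 is an ancestor of f9bd.
Ancestors of f9bd: {1c53, 1d25, 20fb, 28ba, 7ea9, a90c, b14a, bc9d, bdc8, dc8b, f9bd, fe16}.
1d25 is among them, so fast-forward is possible.

Yes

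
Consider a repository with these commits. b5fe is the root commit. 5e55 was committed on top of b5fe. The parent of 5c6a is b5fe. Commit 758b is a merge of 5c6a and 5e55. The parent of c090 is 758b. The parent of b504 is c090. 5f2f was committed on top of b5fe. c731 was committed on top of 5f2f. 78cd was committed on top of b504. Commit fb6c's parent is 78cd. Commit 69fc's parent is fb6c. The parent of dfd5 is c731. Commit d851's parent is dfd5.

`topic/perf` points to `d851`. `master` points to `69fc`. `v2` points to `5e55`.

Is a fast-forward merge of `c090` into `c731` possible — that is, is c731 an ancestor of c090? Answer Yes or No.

No

A fast-forward from c731 to c090 is possible iff c731 is an ancestor of c090.
Ancestors of c090: {5c6a, 5e55, 758b, b5fe, c090}.
c731 is not among them, so fast-forward is not possible.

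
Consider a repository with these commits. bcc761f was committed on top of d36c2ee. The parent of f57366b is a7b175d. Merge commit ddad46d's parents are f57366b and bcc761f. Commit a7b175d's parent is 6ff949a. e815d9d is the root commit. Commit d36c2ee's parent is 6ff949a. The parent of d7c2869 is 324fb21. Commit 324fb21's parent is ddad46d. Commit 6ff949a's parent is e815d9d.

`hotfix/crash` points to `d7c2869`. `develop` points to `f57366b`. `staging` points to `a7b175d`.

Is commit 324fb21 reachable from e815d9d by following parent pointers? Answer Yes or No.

No

Ancestors of e815d9d: {e815d9d}.
324fb21 is not in that set, so it is not an ancestor of e815d9d.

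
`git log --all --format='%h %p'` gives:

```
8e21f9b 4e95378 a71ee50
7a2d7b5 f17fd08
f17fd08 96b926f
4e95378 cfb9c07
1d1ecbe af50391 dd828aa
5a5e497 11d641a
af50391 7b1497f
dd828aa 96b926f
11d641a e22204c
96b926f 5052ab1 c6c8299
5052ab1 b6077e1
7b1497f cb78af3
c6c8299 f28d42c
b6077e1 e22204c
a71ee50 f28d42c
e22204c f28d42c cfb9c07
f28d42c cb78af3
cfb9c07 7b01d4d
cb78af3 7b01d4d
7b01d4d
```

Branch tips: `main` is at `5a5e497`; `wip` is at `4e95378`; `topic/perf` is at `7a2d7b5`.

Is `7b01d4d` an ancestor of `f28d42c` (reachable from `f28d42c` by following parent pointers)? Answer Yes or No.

Ancestors of f28d42c (commits reachable by following parents): {7b01d4d, cb78af3, f28d42c}.
7b01d4d is in that set, so it is an ancestor of f28d42c.

Yes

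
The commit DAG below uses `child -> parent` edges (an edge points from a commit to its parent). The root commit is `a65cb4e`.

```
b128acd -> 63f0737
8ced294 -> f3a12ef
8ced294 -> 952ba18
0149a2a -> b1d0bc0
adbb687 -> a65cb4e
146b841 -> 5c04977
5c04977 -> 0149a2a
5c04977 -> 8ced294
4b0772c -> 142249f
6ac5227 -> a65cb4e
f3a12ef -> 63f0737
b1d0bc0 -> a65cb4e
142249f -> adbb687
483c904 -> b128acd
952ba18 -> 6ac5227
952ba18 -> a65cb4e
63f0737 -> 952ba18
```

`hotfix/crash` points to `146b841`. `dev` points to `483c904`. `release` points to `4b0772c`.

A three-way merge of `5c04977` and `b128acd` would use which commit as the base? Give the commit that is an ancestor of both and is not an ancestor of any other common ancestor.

63f0737

Ancestors of 5c04977: {0149a2a, 5c04977, 63f0737, 6ac5227, 8ced294, 952ba18, a65cb4e, b1d0bc0, f3a12ef}.
Ancestors of b128acd: {63f0737, 6ac5227, 952ba18, a65cb4e, b128acd}.
Common ancestors: {63f0737, 6ac5227, 952ba18, a65cb4e}.
Among these, 63f0737 is not an ancestor of any other common ancestor — it is the merge base.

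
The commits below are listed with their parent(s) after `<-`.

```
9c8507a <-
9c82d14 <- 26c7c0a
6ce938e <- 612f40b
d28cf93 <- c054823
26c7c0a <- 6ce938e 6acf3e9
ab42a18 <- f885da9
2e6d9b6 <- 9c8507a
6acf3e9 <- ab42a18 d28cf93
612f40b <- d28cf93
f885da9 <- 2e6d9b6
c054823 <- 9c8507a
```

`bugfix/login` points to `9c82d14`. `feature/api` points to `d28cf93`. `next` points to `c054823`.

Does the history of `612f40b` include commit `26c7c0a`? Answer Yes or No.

No

Ancestors of 612f40b: {612f40b, 9c8507a, c054823, d28cf93}.
26c7c0a is not in that set, so it is not an ancestor of 612f40b.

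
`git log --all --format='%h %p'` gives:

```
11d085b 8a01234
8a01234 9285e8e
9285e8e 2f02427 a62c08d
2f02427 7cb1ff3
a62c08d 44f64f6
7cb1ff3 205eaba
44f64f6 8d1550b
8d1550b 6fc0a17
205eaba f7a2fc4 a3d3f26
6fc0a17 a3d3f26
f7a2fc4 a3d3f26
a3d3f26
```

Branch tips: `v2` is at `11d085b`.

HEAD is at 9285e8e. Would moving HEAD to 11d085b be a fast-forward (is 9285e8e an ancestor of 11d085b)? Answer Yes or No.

Yes

A fast-forward from 9285e8e to 11d085b is possible iff 9285e8e is an ancestor of 11d085b.
Ancestors of 11d085b: {11d085b, 205eaba, 2f02427, 44f64f6, 6fc0a17, 7cb1ff3, 8a01234, 8d1550b, 9285e8e, a3d3f26, a62c08d, f7a2fc4}.
9285e8e is among them, so fast-forward is possible.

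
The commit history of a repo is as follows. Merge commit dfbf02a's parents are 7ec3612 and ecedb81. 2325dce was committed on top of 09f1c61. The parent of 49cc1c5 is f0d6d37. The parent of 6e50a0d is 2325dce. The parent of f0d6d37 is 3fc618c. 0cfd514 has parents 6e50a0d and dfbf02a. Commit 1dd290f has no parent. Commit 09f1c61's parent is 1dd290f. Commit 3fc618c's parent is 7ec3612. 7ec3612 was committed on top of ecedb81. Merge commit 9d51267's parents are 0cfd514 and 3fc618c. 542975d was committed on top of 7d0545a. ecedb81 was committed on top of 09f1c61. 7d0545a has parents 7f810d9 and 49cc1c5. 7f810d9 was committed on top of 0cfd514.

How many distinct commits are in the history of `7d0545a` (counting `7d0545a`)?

13

Walking parent pointers from 7d0545a: reachable set = {09f1c61, 0cfd514, 1dd290f, 2325dce, 3fc618c, 49cc1c5, 6e50a0d, 7d0545a, 7ec3612, 7f810d9, dfbf02a, ecedb81, f0d6d37}.
That is 13 commits.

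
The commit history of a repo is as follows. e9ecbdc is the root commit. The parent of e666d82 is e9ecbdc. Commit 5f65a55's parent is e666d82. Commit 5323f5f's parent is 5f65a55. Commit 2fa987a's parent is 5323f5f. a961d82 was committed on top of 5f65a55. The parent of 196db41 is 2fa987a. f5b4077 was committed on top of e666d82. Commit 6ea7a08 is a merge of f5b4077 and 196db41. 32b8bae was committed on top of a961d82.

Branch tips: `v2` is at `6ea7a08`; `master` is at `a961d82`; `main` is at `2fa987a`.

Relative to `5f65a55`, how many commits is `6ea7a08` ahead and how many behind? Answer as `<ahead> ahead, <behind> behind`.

5 ahead, 0 behind

Reachable from 6ea7a08: {196db41, 2fa987a, 5323f5f, 5f65a55, 6ea7a08, e666d82, e9ecbdc, f5b4077}.
Reachable from 5f65a55: {5f65a55, e666d82, e9ecbdc}.
Only in 6ea7a08's history (ahead): {196db41, 2fa987a, 5323f5f, 6ea7a08, f5b4077} — 5.
Only in 5f65a55's history (behind): {} — 0.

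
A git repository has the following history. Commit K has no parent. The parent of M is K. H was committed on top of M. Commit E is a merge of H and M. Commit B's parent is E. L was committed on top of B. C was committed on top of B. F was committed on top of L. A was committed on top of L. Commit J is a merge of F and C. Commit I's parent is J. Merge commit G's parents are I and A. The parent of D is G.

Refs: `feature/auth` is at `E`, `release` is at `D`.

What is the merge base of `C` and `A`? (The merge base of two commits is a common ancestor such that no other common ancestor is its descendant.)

Ancestors of C: {B, C, E, H, K, M}.
Ancestors of A: {A, B, E, H, K, L, M}.
Common ancestors: {B, E, H, K, M}.
Among these, B is not an ancestor of any other common ancestor — it is the merge base.

B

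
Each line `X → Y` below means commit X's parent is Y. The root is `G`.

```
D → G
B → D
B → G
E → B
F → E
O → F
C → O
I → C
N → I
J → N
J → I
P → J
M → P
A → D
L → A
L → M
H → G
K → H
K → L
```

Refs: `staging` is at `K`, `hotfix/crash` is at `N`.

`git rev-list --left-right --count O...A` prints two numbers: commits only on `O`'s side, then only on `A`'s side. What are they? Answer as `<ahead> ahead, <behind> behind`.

4 ahead, 1 behind

Reachable from O: {B, D, E, F, G, O}.
Reachable from A: {A, D, G}.
Only in O's history (ahead): {B, E, F, O} — 4.
Only in A's history (behind): {A} — 1.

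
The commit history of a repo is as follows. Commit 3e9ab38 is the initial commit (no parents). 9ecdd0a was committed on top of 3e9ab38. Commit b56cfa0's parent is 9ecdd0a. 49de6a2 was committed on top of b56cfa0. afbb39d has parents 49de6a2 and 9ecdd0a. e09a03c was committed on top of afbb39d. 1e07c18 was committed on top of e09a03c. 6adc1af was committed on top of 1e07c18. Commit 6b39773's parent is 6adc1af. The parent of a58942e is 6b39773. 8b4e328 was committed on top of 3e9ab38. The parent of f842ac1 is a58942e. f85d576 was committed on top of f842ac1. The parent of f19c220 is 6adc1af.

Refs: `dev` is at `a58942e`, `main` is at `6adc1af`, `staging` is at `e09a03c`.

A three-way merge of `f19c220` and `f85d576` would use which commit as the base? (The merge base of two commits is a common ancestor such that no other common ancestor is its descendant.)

Ancestors of f19c220: {1e07c18, 3e9ab38, 49de6a2, 6adc1af, 9ecdd0a, afbb39d, b56cfa0, e09a03c, f19c220}.
Ancestors of f85d576: {1e07c18, 3e9ab38, 49de6a2, 6adc1af, 6b39773, 9ecdd0a, a58942e, afbb39d, b56cfa0, e09a03c, f842ac1, f85d576}.
Common ancestors: {1e07c18, 3e9ab38, 49de6a2, 6adc1af, 9ecdd0a, afbb39d, b56cfa0, e09a03c}.
Among these, 6adc1af is not an ancestor of any other common ancestor — it is the merge base.

6adc1af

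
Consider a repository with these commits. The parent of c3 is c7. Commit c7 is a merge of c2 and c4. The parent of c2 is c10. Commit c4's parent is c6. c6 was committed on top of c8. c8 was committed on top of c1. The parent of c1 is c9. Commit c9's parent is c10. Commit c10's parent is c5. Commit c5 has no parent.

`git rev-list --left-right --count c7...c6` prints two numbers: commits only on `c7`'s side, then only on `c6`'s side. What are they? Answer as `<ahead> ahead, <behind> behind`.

Reachable from c7: {c1, c10, c2, c4, c5, c6, c7, c8, c9}.
Reachable from c6: {c1, c10, c5, c6, c8, c9}.
Only in c7's history (ahead): {c2, c4, c7} — 3.
Only in c6's history (behind): {} — 0.

3 ahead, 0 behind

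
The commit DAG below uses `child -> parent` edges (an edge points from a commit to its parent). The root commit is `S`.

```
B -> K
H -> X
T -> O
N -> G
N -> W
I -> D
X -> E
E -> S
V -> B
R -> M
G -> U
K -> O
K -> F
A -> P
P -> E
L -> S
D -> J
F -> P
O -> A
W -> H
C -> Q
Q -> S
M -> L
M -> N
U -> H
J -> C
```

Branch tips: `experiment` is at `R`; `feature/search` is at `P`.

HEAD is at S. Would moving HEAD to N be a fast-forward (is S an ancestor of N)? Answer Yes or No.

A fast-forward from S to N is possible iff S is an ancestor of N.
Ancestors of N: {E, G, H, N, S, U, W, X}.
S is among them, so fast-forward is possible.

Yes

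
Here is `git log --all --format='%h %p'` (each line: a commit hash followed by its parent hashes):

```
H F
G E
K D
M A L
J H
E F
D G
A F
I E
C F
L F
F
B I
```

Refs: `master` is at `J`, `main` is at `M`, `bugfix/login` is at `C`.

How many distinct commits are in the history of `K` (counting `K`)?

5

Walking parent pointers from K: reachable set = {D, E, F, G, K}.
That is 5 commits.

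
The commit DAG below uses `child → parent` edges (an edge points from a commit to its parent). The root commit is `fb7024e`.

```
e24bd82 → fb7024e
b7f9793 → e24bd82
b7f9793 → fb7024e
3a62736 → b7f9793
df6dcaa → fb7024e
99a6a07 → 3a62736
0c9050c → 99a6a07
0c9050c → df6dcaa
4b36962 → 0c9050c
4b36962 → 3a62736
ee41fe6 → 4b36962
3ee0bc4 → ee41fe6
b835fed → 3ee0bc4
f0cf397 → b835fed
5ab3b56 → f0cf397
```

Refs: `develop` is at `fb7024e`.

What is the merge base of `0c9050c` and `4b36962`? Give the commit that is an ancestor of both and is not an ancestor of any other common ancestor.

Ancestors of 0c9050c: {0c9050c, 3a62736, 99a6a07, b7f9793, df6dcaa, e24bd82, fb7024e}.
Ancestors of 4b36962: {0c9050c, 3a62736, 4b36962, 99a6a07, b7f9793, df6dcaa, e24bd82, fb7024e}.
Common ancestors: {0c9050c, 3a62736, 99a6a07, b7f9793, df6dcaa, e24bd82, fb7024e}.
Among these, 0c9050c is not an ancestor of any other common ancestor — it is the merge base.

0c9050c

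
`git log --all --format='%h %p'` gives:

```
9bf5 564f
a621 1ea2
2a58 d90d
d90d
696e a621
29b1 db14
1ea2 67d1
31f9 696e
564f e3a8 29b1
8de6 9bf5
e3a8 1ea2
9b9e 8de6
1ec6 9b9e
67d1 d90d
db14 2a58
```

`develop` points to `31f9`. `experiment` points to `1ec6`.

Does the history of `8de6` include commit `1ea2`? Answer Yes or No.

Ancestors of 8de6 (commits reachable by following parents): {1ea2, 29b1, 2a58, 564f, 67d1, 8de6, 9bf5, d90d, db14, e3a8}.
1ea2 is in that set, so it is an ancestor of 8de6.

Yes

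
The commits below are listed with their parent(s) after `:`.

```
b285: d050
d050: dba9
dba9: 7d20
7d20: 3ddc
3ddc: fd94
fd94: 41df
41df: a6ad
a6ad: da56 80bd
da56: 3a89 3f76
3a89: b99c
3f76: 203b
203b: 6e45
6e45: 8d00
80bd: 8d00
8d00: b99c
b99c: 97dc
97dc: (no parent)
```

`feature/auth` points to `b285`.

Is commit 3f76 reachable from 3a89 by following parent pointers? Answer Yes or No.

No

Ancestors of 3a89: {3a89, 97dc, b99c}.
3f76 is not in that set, so it is not an ancestor of 3a89.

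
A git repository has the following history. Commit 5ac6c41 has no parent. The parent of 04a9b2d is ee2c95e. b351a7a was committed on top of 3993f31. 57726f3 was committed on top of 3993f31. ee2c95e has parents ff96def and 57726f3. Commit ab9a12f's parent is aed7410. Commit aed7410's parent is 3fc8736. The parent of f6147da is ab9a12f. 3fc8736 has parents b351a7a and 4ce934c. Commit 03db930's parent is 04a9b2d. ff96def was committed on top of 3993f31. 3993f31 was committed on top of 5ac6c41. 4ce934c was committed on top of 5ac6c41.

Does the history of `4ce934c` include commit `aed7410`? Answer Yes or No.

Ancestors of 4ce934c: {4ce934c, 5ac6c41}.
aed7410 is not in that set, so it is not an ancestor of 4ce934c.

No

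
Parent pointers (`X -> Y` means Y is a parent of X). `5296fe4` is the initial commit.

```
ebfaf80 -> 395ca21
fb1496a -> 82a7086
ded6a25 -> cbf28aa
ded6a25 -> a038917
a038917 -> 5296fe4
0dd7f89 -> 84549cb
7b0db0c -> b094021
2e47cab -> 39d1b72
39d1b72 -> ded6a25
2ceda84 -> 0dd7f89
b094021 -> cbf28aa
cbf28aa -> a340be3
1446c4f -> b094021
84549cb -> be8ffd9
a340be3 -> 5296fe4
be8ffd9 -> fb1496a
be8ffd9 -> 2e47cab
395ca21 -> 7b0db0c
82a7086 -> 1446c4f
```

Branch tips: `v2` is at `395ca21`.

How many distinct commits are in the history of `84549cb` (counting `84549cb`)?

13

Walking parent pointers from 84549cb: reachable set = {1446c4f, 2e47cab, 39d1b72, 5296fe4, 82a7086, 84549cb, a038917, a340be3, b094021, be8ffd9, cbf28aa, ded6a25, fb1496a}.
That is 13 commits.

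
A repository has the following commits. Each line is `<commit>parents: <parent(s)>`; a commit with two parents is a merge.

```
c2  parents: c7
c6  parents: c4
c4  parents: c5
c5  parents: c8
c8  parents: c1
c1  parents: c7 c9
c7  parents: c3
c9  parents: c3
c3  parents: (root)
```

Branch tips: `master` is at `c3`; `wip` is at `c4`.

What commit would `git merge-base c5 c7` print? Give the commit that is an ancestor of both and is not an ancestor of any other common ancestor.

Ancestors of c5: {c1, c3, c5, c7, c8, c9}.
Ancestors of c7: {c3, c7}.
Common ancestors: {c3, c7}.
Among these, c7 is not an ancestor of any other common ancestor — it is the merge base.

c7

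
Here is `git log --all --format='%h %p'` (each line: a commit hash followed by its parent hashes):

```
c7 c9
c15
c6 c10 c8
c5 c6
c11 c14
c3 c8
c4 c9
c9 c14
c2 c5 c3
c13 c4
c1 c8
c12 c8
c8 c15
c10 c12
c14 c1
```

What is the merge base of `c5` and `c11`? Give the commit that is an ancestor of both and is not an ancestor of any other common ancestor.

c8

Ancestors of c5: {c10, c12, c15, c5, c6, c8}.
Ancestors of c11: {c1, c11, c14, c15, c8}.
Common ancestors: {c15, c8}.
Among these, c8 is not an ancestor of any other common ancestor — it is the merge base.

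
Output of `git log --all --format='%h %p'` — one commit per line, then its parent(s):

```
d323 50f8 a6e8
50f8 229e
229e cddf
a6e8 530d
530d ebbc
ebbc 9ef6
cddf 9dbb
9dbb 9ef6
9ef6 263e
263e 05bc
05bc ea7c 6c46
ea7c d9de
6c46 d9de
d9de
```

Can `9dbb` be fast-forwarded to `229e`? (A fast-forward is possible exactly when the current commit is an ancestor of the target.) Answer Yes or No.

Yes

A fast-forward from 9dbb to 229e is possible iff 9dbb is an ancestor of 229e.
Ancestors of 229e: {05bc, 229e, 263e, 6c46, 9dbb, 9ef6, cddf, d9de, ea7c}.
9dbb is among them, so fast-forward is possible.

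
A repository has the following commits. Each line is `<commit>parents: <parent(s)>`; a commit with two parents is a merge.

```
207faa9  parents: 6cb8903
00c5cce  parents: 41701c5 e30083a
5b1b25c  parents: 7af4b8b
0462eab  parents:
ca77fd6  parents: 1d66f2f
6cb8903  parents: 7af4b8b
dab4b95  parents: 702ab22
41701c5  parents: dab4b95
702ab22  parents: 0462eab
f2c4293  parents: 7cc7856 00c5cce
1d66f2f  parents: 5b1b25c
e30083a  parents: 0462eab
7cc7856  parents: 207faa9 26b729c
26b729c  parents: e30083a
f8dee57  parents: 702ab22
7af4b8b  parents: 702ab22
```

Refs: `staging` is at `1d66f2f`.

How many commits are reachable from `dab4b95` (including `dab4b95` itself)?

3

Walking parent pointers from dab4b95: reachable set = {0462eab, 702ab22, dab4b95}.
That is 3 commits.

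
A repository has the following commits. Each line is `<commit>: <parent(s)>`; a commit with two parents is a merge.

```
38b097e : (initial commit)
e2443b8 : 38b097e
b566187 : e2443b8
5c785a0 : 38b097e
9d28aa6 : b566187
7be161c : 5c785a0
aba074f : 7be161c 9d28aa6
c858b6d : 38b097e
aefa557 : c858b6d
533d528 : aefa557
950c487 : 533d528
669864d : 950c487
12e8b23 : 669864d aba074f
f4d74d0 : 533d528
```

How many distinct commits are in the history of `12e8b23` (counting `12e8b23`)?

13

Walking parent pointers from 12e8b23: reachable set = {12e8b23, 38b097e, 533d528, 5c785a0, 669864d, 7be161c, 950c487, 9d28aa6, aba074f, aefa557, b566187, c858b6d, e2443b8}.
That is 13 commits.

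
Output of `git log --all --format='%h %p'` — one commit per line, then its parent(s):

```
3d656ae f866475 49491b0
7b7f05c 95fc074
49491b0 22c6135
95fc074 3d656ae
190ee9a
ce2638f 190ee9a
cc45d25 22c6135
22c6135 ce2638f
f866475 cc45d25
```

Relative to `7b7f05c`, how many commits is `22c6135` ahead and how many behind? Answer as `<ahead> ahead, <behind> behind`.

Reachable from 22c6135: {190ee9a, 22c6135, ce2638f}.
Reachable from 7b7f05c: {190ee9a, 22c6135, 3d656ae, 49491b0, 7b7f05c, 95fc074, cc45d25, ce2638f, f866475}.
Only in 22c6135's history (ahead): {} — 0.
Only in 7b7f05c's history (behind): {3d656ae, 49491b0, 7b7f05c, 95fc074, cc45d25, f866475} — 6.

0 ahead, 6 behind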